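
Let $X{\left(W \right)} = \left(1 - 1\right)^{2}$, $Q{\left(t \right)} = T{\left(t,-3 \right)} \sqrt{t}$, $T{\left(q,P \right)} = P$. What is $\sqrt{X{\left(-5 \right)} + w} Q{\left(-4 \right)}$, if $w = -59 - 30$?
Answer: $6 \sqrt{89} \approx 56.604$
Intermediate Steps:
$w = -89$ ($w = -59 - 30 = -89$)
$Q{\left(t \right)} = - 3 \sqrt{t}$
$X{\left(W \right)} = 0$ ($X{\left(W \right)} = 0^{2} = 0$)
$\sqrt{X{\left(-5 \right)} + w} Q{\left(-4 \right)} = \sqrt{0 - 89} \left(- 3 \sqrt{-4}\right) = \sqrt{-89} \left(- 3 \cdot 2 i\right) = i \sqrt{89} \left(- 6 i\right) = 6 \sqrt{89}$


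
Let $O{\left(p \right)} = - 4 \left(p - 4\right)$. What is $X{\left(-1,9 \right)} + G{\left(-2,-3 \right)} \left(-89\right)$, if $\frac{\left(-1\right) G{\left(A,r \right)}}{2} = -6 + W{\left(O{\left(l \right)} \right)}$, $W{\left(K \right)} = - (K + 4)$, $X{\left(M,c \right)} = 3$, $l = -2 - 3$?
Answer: $-8185$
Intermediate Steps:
$l = -5$ ($l = -2 - 3 = -5$)
$O{\left(p \right)} = 16 - 4 p$ ($O{\left(p \right)} = - 4 \left(-4 + p\right) = 16 - 4 p$)
$W{\left(K \right)} = -4 - K$ ($W{\left(K \right)} = - (4 + K) = -4 - K$)
$G{\left(A,r \right)} = 92$ ($G{\left(A,r \right)} = - 2 \left(-6 - \left(20 + 20\right)\right) = - 2 \left(-6 - 40\right) = \left(-2\right) \left(-46\right) = 92$)
$X{\left(-1,9 \right)} + G{\left(-2,-3 \right)} \left(-89\right) = 3 + 92 \left(-89\right) = 3 - 8188 = -8185$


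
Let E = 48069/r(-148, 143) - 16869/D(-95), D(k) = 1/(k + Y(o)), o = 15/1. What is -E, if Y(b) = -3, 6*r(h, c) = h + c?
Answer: -7977396/5 ≈ -1.5955e+6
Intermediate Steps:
o = 15 (o = 15*1 = 15)
r(h, c) = c/6 + h/6 (r(h, c) = (h + c)/6 = (c + h)/6 = c/6 + h/6)
D(k) = 1/(-3 + k) (D(k) = 1/(k - 3) = 1/(-3 + k))
E = 7977396/5 (E = 48069/((1/6)*143 + (1/6)*(-148)) - 16869/(1/(-3 - 95)) = 48069/(143/6 - 74/3) - 16869/(1/(-98)) = 48069/(-5/6) - 16869/(-1/98) = 48069*(-6/5) - 16869*(-98) = -288414/5 + 1653162 = 7977396/5 ≈ 1.5955e+6)
-E = -1*7977396/5 = -7977396/5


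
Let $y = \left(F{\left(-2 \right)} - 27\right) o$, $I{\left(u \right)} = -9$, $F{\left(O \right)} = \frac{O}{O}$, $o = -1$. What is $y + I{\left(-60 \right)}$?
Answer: $17$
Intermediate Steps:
$F{\left(O \right)} = 1$
$y = 26$ ($y = \left(1 - 27\right) \left(-1\right) = \left(-26\right) \left(-1\right) = 26$)
$y + I{\left(-60 \right)} = 26 - 9 = 17$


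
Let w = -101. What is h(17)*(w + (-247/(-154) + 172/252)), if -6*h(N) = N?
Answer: 2325889/8316 ≈ 279.69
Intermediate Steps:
h(N) = -N/6
h(17)*(w + (-247/(-154) + 172/252)) = (-⅙*17)*(-101 + (-247/(-154) + 172/252)) = -17*(-101 + (-247*(-1/154) + 172*(1/252)))/6 = -17*(-101 + (247/154 + 43/63))/6 = -17*(-101 + 3169/1386)/6 = -17/6*(-136817/1386) = 2325889/8316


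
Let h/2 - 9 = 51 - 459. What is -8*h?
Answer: 6384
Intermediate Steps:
h = -798 (h = 18 + 2*(51 - 459) = 18 + 2*(-408) = 18 - 816 = -798)
-8*h = -8*(-798) = 6384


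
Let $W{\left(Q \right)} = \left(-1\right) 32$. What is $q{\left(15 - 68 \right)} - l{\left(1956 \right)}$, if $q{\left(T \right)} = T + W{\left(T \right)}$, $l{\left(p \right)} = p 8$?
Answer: $-15733$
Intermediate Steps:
$l{\left(p \right)} = 8 p$
$W{\left(Q \right)} = -32$
$q{\left(T \right)} = -32 + T$ ($q{\left(T \right)} = T - 32 = -32 + T$)
$q{\left(15 - 68 \right)} - l{\left(1956 \right)} = \left(-32 + \left(15 - 68\right)\right) - 8 \cdot 1956 = \left(-32 + \left(15 - 68\right)\right) - 15648 = \left(-32 - 53\right) - 15648 = -85 - 15648 = -15733$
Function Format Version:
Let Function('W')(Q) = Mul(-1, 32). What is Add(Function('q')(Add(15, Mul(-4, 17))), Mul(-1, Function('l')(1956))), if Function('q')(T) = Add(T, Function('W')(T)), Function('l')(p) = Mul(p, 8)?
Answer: -15733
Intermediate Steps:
Function('l')(p) = Mul(8, p)
Function('W')(Q) = -32
Function('q')(T) = Add(-32, T) (Function('q')(T) = Add(T, -32) = Add(-32, T))
Add(Function('q')(Add(15, Mul(-4, 17))), Mul(-1, Function('l')(1956))) = Add(Add(-32, Add(15, Mul(-4, 17))), Mul(-1, Mul(8, 1956))) = Add(Add(-32, Add(15, -68)), Mul(-1, 15648)) = Add(Add(-32, -53), -15648) = Add(-85, -15648) = -15733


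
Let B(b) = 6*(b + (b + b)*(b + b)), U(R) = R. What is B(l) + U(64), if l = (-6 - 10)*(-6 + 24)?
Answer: 1988992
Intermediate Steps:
l = -288 (l = -16*18 = -288)
B(b) = 6*b + 24*b² (B(b) = 6*(b + (2*b)*(2*b)) = 6*(b + 4*b²) = 6*b + 24*b²)
B(l) + U(64) = 6*(-288)*(1 + 4*(-288)) + 64 = 6*(-288)*(1 - 1152) + 64 = 6*(-288)*(-1151) + 64 = 1988928 + 64 = 1988992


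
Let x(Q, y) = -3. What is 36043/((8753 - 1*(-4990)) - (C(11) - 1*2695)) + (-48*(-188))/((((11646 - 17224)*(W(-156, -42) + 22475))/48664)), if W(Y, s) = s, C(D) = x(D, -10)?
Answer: -1354929471497/1028641637917 ≈ -1.3172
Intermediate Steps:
C(D) = -3
36043/((8753 - 1*(-4990)) - (C(11) - 1*2695)) + (-48*(-188))/((((11646 - 17224)*(W(-156, -42) + 22475))/48664)) = 36043/((8753 - 1*(-4990)) - (-3 - 1*2695)) + (-48*(-188))/((((11646 - 17224)*(-42 + 22475))/48664)) = 36043/((8753 + 4990) - (-3 - 2695)) + 9024/((-5578*22433*(1/48664))) = 36043/(13743 - 1*(-2698)) + 9024/((-125131274*1/48664)) = 36043/(13743 + 2698) + 9024/(-62565637/24332) = 36043/16441 + 9024*(-24332/62565637) = 36043*(1/16441) - 219571968/62565637 = 36043/16441 - 219571968/62565637 = -1354929471497/1028641637917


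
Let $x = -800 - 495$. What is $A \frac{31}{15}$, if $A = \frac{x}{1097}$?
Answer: $- \frac{8029}{3291} \approx -2.4397$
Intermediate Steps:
$x = -1295$ ($x = -800 - 495 = -1295$)
$A = - \frac{1295}{1097} \approx -1.1805$
$A \frac{31}{15} = - \frac{1295 \cdot \frac{31}{15}}{1097} = - \frac{1295 \cdot 31 \cdot \frac{1}{15}}{1097} = \left(- \frac{1295}{1097}\right) \frac{31}{15} = - \frac{8029}{3291}$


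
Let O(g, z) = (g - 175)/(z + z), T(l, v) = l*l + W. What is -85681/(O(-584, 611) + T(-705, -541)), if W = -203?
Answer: -104702182/607115725 ≈ -0.17246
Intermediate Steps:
T(l, v) = -203 + l**2 (T(l, v) = l*l - 203 = l**2 - 203 = -203 + l**2)
O(g, z) = (-175 + g)/(2*z) (O(g, z) = (-175 + g)/((2*z)) = (-175 + g)*(1/(2*z)) = (-175 + g)/(2*z))
-85681/(O(-584, 611) + T(-705, -541)) = -85681/((1/2)*(-175 - 584)/611 + (-203 + (-705)**2)) = -85681/((1/2)*(1/611)*(-759) + (-203 + 497025)) = -85681/(-759/1222 + 496822) = -85681/607115725/1222 = -85681*1222/607115725 = -104702182/607115725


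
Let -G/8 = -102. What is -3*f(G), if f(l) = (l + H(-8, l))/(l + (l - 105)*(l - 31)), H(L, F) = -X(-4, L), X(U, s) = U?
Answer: -820/186317 ≈ -0.0044011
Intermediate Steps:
G = 816 (G = -8*(-102) = 816)
H(L, F) = 4 (H(L, F) = -1*(-4) = 4)
f(l) = (4 + l)/(l + (-105 + l)*(-31 + l)) (f(l) = (l + 4)/(l + (l - 105)*(l - 31)) = (4 + l)/(l + (-105 + l)*(-31 + l)))
-3*f(G) = -3*(4 + 816)/(3255 + 816**2 - 135*816) = -3*820/(3255 + 665856 - 110160) = -3*820/558951 = -820/186317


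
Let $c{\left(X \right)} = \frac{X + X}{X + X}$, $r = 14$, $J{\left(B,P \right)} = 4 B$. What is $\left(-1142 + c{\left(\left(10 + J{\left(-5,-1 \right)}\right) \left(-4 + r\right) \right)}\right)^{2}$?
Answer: $1301881$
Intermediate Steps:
$c{\left(X \right)} = 1$ ($c{\left(X \right)} = \frac{2 X}{2 X} = 2 X \frac{1}{2 X} = 1$)
$\left(-1142 + c{\left(\left(10 + J{\left(-5,-1 \right)}\right) \left(-4 + r\right) \right)}\right)^{2} = \left(-1142 + 1\right)^{2} = \left(-1141\right)^{2} = 1301881$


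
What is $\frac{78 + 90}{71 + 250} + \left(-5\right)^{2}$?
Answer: $\frac{2731}{107} \approx 25.523$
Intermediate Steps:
$\frac{78 + 90}{71 + 250} + \left(-5\right)^{2} = \frac{168}{321} + 25 = 168 \cdot \frac{1}{321} + 25 = \frac{56}{107} + 25 = \frac{2731}{107}$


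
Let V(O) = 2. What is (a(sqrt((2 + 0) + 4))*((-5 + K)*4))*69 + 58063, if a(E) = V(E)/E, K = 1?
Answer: 58063 - 368*sqrt(6) ≈ 57162.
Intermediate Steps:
a(E) = 2/E
(a(sqrt((2 + 0) + 4))*((-5 + K)*4))*69 + 58063 = ((2/(sqrt((2 + 0) + 4)))*((-5 + 1)*4))*69 + 58063 = ((2/(sqrt(2 + 4)))*(-4*4))*69 + 58063 = ((2/(sqrt(6)))*(-16))*69 + 58063 = ((2*(sqrt(6)/6))*(-16))*69 + 58063 = ((sqrt(6)/3)*(-16))*69 + 58063 = -16*sqrt(6)/3*69 + 58063 = -368*sqrt(6) + 58063 = 58063 - 368*sqrt(6)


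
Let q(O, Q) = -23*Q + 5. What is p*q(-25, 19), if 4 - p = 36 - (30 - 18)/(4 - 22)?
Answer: 14112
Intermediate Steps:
q(O, Q) = 5 - 23*Q
p = -98/3 (p = 4 - (36 - (30 - 18)/(4 - 22)) = 4 - (36 - 12/(-18)) = 4 - (36 - 12*(-1)/18) = 4 - (36 - 1*(-⅔)) = 4 - (36 + ⅔) = 4 - 1*110/3 = 4 - 110/3 = -98/3 ≈ -32.667)
p*q(-25, 19) = -98*(5 - 23*19)/3 = -98*(5 - 437)/3 = -98/3*(-432) = 14112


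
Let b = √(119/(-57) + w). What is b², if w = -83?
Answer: -4850/57 ≈ -85.088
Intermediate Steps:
b = 5*I*√11058/57 (b = √(119/(-57) - 83) = √(119*(-1/57) - 83) = √(-119/57 - 83) = √(-4850/57) = 5*I*√11058/57 ≈ 9.2243*I)
b² = (5*I*√11058/57)² = -4850/57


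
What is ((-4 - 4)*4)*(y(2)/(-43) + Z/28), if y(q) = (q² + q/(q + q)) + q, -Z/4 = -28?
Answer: -5296/43 ≈ -123.16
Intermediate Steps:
Z = 112 (Z = -4*(-28) = 112)
y(q) = ½ + q + q² (y(q) = (q² + q/((2*q))) + q = (q² + (1/(2*q))*q) + q = (q² + ½) + q = (½ + q²) + q = ½ + q + q²)
((-4 - 4)*4)*(y(2)/(-43) + Z/28) = ((-4 - 4)*4)*((½ + 2 + 2²)/(-43) + 112/28) = (-8*4)*((½ + 2 + 4)*(-1/43) + 112*(1/28)) = -32*((13/2)*(-1/43) + 4) = -32*(-13/86 + 4) = -32*331/86 = -5296/43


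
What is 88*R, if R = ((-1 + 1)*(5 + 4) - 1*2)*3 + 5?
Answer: -88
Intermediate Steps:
R = -1 (R = (0*9 - 2)*3 + 5 = (0 - 2)*3 + 5 = -2*3 + 5 = -6 + 5 = -1)
88*R = 88*(-1) = -88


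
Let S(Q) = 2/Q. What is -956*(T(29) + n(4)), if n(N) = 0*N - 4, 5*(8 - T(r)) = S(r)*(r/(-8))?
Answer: -19359/5 ≈ -3871.8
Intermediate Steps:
T(r) = 161/20 (T(r) = 8 - 2/r*r/(-8)/5 = 8 - 2/r*r*(-1/8)/5 = 8 - 2/r*(-r/8)/5 = 8 - 1/5*(-1/4) = 8 + 1/20 = 161/20)
n(N) = -4 (n(N) = 0 - 4 = -4)
-956*(T(29) + n(4)) = -956*(161/20 - 4) = -956*81/20 = -19359/5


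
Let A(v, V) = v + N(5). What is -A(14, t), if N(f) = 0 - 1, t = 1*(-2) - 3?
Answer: -13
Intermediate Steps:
t = -5 (t = -2 - 3 = -5)
N(f) = -1
A(v, V) = -1 + v (A(v, V) = v - 1 = -1 + v)
-A(14, t) = -(-1 + 14) = -1*13 = -13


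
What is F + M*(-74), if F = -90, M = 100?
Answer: -7490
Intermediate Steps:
F + M*(-74) = -90 + 100*(-74) = -90 - 7400 = -7490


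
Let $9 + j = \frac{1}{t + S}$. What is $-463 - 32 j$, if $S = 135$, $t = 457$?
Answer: $- \frac{6477}{37} \approx -175.05$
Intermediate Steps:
$j = - \frac{5327}{592}$ ($j = -9 + \frac{1}{457 + 135} = -9 + \frac{1}{592} = - \frac{5327}{592} \approx -8.9983$)
$-463 - 32 j = -463 - - \frac{10654}{37} = -463 + \frac{10654}{37} = - \frac{6477}{37}$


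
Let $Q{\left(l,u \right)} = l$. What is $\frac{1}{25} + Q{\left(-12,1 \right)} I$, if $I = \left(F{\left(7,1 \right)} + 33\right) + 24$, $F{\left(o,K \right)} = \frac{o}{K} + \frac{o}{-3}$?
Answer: $- \frac{18499}{25} \approx -739.96$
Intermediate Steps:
$F{\left(o,K \right)} = - \frac{o}{3} + \frac{o}{K}$ ($F{\left(o,K \right)} = \frac{o}{K} + o \left(- \frac{1}{3}\right) = \frac{o}{K} - \frac{o}{3} = - \frac{o}{3} + \frac{o}{K}$)
$I = \frac{185}{3}$ ($I = \left(\left(\left(- \frac{1}{3}\right) 7 + \frac{7}{1}\right) + 33\right) + 24 = \left(\left(- \frac{7}{3} + 7 \cdot 1\right) + 33\right) + 24 = \left(\left(- \frac{7}{3} + 7\right) + 33\right) + 24 = \left(\frac{14}{3} + 33\right) + 24 = \frac{113}{3} + 24 = \frac{185}{3} \approx 61.667$)
$\frac{1}{25} + Q{\left(-12,1 \right)} I = \frac{1}{25} - 740 = - \frac{18499}{25}$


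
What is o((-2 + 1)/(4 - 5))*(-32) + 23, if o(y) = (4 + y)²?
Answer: -777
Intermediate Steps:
o((-2 + 1)/(4 - 5))*(-32) + 23 = (4 + (-2 + 1)/(4 - 5))²*(-32) + 23 = (4 - 1/(-1))²*(-32) + 23 = (4 - 1*(-1))²*(-32) + 23 = (4 + 1)²*(-32) + 23 = 5²*(-32) + 23 = 25*(-32) + 23 = -800 + 23 = -777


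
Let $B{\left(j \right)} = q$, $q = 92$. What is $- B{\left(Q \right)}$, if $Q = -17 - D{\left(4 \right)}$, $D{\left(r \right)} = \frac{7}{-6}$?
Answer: $-92$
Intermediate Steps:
$D{\left(r \right)} = - \frac{7}{6}$ ($D{\left(r \right)} = 7 \left(- \frac{1}{6}\right) = - \frac{7}{6}$)
$Q = - \frac{95}{6}$ ($Q = -17 - - \frac{7}{6} = -17 + \frac{7}{6} = - \frac{95}{6} \approx -15.833$)
$B{\left(j \right)} = 92$
$- B{\left(Q \right)} = \left(-1\right) 92 = -92$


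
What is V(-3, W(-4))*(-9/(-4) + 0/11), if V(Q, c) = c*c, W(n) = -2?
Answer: 9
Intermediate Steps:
V(Q, c) = c**2
V(-3, W(-4))*(-9/(-4) + 0/11) = (-2)**2*(-9/(-4) + 0/11) = 4*(-9*(-1/4) + 0*(1/11)) = 4*(9/4 + 0) = 4*(9/4) = 9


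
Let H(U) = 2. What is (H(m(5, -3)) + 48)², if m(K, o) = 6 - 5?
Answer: 2500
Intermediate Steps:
m(K, o) = 1
(H(m(5, -3)) + 48)² = (2 + 48)² = 50² = 2500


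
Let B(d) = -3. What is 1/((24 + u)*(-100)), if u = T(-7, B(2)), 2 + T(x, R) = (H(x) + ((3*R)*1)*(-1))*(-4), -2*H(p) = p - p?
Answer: 1/1400 ≈ 0.00071429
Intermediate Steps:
H(p) = 0 (H(p) = -(p - p)/2 = -½*0 = 0)
T(x, R) = -2 + 12*R (T(x, R) = -2 + (0 + ((3*R)*1)*(-1))*(-4) = -2 + (0 + (3*R)*(-1))*(-4) = -2 + (0 - 3*R)*(-4) = -2 - 3*R*(-4) = -2 + 12*R)
u = -38 (u = -2 + 12*(-3) = -2 - 36 = -38)
1/((24 + u)*(-100)) = 1/((24 - 38)*(-100)) = 1/(-14*(-100)) = 1/1400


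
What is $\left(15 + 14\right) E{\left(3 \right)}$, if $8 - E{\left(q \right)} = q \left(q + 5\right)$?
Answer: $-464$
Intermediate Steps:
$E{\left(q \right)} = 8 - q \left(5 + q\right)$ ($E{\left(q \right)} = 8 - q \left(q + 5\right) = 8 - q \left(5 + q\right)$)
$\left(15 + 14\right) E{\left(3 \right)} = \left(15 + 14\right) \left(8 - 3^{2} - 15\right) = 29 \left(8 - 9 - 15\right) = 29 \left(-16\right) = -464$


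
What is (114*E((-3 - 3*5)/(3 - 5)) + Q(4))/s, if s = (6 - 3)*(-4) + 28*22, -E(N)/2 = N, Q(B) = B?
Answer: -512/151 ≈ -3.3907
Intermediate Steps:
E(N) = -2*N
s = 604 (s = 3*(-4) + 616 = -12 + 616 = 604)
(114*E((-3 - 3*5)/(3 - 5)) + Q(4))/s = (114*(-2*(-3 - 3*5)/(3 - 5)) + 4)/604 = (114*(-2*(-3 - 15)/(-2)) + 4)*(1/604) = (114*(-(-36)*(-1)/2) + 4)*(1/604) = (114*(-2*9) + 4)*(1/604) = (114*(-18) + 4)*(1/604) = (-2052 + 4)*(1/604) = -2048*1/604 = -512/151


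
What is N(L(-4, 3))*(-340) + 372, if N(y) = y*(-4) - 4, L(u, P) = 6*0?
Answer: 1732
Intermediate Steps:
L(u, P) = 0
N(y) = -4 - 4*y (N(y) = -4*y - 4 = -4 - 4*y)
N(L(-4, 3))*(-340) + 372 = (-4 - 4*0)*(-340) + 372 = (-4 + 0)*(-340) + 372 = -4*(-340) + 372 = 1360 + 372 = 1732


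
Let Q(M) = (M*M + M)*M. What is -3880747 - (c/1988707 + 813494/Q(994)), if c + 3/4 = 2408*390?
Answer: -1083886969671137629939/279298505557820 ≈ -3.8807e+6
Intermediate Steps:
Q(M) = M*(M + M²) (Q(M) = (M² + M)*M = (M + M²)*M = M*(M + M²))
c = 3756477/4 (c = -¾ + 2408*390 = -¾ + 939120 = 3756477/4 ≈ 9.3912e+5)
-3880747 - (c/1988707 + 813494/Q(994)) = -3880747 - ((3756477/4)/1988707 + 813494/((994²*(1 + 994)))) = -3880747 - ((3756477/4)*(1/1988707) + 813494/((988036*995))) = -3880747 - (3756477/7954828 + 813494/983095820) = -3880747 - (3756477/7954828 + 813494*(1/983095820)) = -3880747 - (3756477/7954828 + 406747/491547910) = -3880747 - 1*132123144338399/279298505557820 = -3880747 - 132123144338399/279298505557820 = -1083886969671137629939/279298505557820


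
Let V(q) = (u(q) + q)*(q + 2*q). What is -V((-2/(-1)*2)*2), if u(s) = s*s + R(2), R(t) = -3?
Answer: -1656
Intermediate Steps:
u(s) = -3 + s² (u(s) = s*s - 3 = s² - 3 = -3 + s²)
V(q) = 3*q*(-3 + q + q²) (V(q) = ((-3 + q²) + q)*(q + 2*q) = (-3 + q + q²)*(3*q) = 3*q*(-3 + q + q²))
-V((-2/(-1)*2)*2) = -3*(-2/(-1)*2)*2*(-3 + (-2/(-1)*2)*2 + ((-2/(-1)*2)*2)²) = -3*(-2*(-1)*2)*2*(-3 + (-2*(-1)*2)*2 + ((-2*(-1)*2)*2)²) = -3*(2*2)*2*(-3 + (2*2)*2 + ((2*2)*2)²) = -3*4*2*(-3 + 4*2 + (4*2)²) = -3*8*(-3 + 8 + 8²) = -3*8*(-3 + 8 + 64) = -3*8*69 = -1*1656 = -1656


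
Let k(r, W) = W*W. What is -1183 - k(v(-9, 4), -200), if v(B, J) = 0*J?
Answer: -41183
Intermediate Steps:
v(B, J) = 0
k(r, W) = W²
-1183 - k(v(-9, 4), -200) = -1183 - 1*(-200)² = -1183 - 1*40000 = -1183 - 40000 = -41183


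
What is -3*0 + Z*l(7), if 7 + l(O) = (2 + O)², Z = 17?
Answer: 1258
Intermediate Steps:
l(O) = -7 + (2 + O)²
-3*0 + Z*l(7) = -3*0 + 17*(-7 + (2 + 7)²) = 0 + 17*(-7 + 9²) = 0 + 17*(-7 + 81) = 0 + 17*74 = 0 + 1258 = 1258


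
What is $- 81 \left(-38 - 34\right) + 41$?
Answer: $5873$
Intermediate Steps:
$- 81 \left(-38 - 34\right) + 41 = \left(-81\right) \left(-72\right) + 41 = 5832 + 41 = 5873$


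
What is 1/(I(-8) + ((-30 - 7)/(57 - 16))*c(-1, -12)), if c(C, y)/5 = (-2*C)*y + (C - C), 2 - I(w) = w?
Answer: 41/4850 ≈ 0.0084536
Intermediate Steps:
I(w) = 2 - w
c(C, y) = -10*C*y (c(C, y) = 5*((-2*C)*y + (C - C)) = 5*(-2*C*y + 0) = 5*(-2*C*y) = -10*C*y)
1/(I(-8) + ((-30 - 7)/(57 - 16))*c(-1, -12)) = 1/((2 - 1*(-8)) + ((-30 - 7)/(57 - 16))*(-10*(-1)*(-12))) = 1/((2 + 8) - 37/41*(-120)) = 1/(10 - 37*1/41*(-120)) = 1/(10 - 37/41*(-120)) = 1/(10 + 4440/41) = 1/(4850/41) = 41/4850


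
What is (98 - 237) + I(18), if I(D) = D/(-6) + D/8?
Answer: -559/4 ≈ -139.75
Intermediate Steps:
I(D) = -D/24 (I(D) = D*(-1/6) + D*(1/8) = -D/6 + D/8 = -D/24)
(98 - 237) + I(18) = (98 - 237) - 1/24*18 = -139 - 3/4 = -559/4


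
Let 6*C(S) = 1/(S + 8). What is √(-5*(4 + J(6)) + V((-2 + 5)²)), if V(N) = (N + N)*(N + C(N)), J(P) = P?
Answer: √32419/17 ≈ 10.591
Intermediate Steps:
C(S) = 1/(6*(8 + S)) (C(S) = 1/(6*(S + 8)) = 1/(6*(8 + S)))
V(N) = 2*N*(N + 1/(6*(8 + N))) (V(N) = (N + N)*(N + 1/(6*(8 + N))) = (2*N)*(N + 1/(6*(8 + N))) = 2*N*(N + 1/(6*(8 + N))))
√(-5*(4 + J(6)) + V((-2 + 5)²)) = √(-5*(4 + 6) + (-2 + 5)²*(1 + 6*(-2 + 5)²*(8 + (-2 + 5)²))/(3*(8 + (-2 + 5)²))) = √(-5*10 + (⅓)*3²*(1 + 6*3²*(8 + 3²))/(8 + 3²)) = √(-50 + (⅓)*9*(1 + 6*9*(8 + 9))/(8 + 9)) = √(-50 + (⅓)*9*(1 + 6*9*17)/17) = √(-50 + (⅓)*9*(1/17)*(1 + 918)) = √(-50 + (⅓)*9*(1/17)*919) = √(-50 + 2757/17) = √(1907/17) = √32419/17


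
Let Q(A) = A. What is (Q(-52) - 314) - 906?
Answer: -1272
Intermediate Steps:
(Q(-52) - 314) - 906 = (-52 - 314) - 906 = -366 - 906 = -1272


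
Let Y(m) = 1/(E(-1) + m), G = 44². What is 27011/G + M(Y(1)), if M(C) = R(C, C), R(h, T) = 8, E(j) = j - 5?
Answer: 42499/1936 ≈ 21.952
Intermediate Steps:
E(j) = -5 + j
G = 1936
Y(m) = 1/(-6 + m) (Y(m) = 1/((-5 - 1) + m) = 1/(-6 + m))
M(C) = 8
27011/G + M(Y(1)) = 27011/1936 + 8 = 42499/1936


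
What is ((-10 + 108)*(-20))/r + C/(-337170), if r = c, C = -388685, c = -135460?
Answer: 533121233/456730482 ≈ 1.1673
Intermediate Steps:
r = -135460
((-10 + 108)*(-20))/r + C/(-337170) = ((-10 + 108)*(-20))/(-135460) - 388685/(-337170) = (98*(-20))*(-1/135460) - 388685*(-1/337170) = -1960*(-1/135460) + 77737/67434 = 98/6773 + 77737/67434 = 533121233/456730482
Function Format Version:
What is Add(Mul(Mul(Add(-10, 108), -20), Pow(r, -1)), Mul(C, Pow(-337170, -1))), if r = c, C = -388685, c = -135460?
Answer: Rational(533121233, 456730482) ≈ 1.1673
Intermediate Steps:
r = -135460
Add(Mul(Mul(Add(-10, 108), -20), Pow(r, -1)), Mul(C, Pow(-337170, -1))) = Add(Mul(Mul(Add(-10, 108), -20), Pow(-135460, -1)), Mul(-388685, Pow(-337170, -1))) = Add(Mul(Mul(98, -20), Rational(-1, 135460)), Mul(-388685, Rational(-1, 337170))) = Add(Mul(-1960, Rational(-1, 135460)), Rational(77737, 67434)) = Add(Rational(98, 6773), Rational(77737, 67434)) = Rational(533121233, 456730482)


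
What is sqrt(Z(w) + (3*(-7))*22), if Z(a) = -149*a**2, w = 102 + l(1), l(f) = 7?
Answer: I*sqrt(1770731) ≈ 1330.7*I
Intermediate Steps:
w = 109 (w = 102 + 7 = 109)
sqrt(Z(w) + (3*(-7))*22) = sqrt(-149*109**2 + (3*(-7))*22) = sqrt(-149*11881 - 21*22) = sqrt(-1770269 - 462) = sqrt(-1770731) = I*sqrt(1770731)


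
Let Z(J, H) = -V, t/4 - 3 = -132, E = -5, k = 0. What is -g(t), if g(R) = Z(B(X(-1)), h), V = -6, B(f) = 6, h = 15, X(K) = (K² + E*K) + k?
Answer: -6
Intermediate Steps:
t = -516 (t = 12 + 4*(-132) = 12 - 528 = -516)
X(K) = K² - 5*K (X(K) = (K² - 5*K) + 0 = K² - 5*K)
Z(J, H) = 6 (Z(J, H) = -1*(-6) = 6)
g(R) = 6
-g(t) = -1*6 = -6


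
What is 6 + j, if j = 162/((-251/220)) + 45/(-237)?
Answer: -2700351/19829 ≈ -136.18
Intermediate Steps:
j = -2819325/19829 (j = 162/((-251*1/220)) + 45*(-1/237) = 162/(-251/220) - 15/79 = 162*(-220/251) - 15/79 = -35640/251 - 15/79 = -2819325/19829 ≈ -142.18)
6 + j = 6 - 2819325/19829 = -2700351/19829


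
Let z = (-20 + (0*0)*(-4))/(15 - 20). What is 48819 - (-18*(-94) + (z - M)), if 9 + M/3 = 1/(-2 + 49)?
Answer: 2213515/47 ≈ 47096.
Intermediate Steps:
M = -1266/47 (M = -27 + 3/(-2 + 49) = -27 + 3/47 = -1266/47 ≈ -26.936)
z = 4 (z = (-20 + 0*(-4))/(-5) = (-20 + 0)*(-⅕) = -20*(-⅕) = 4)
48819 - (-18*(-94) + (z - M)) = 48819 - (-18*(-94) + (4 - 1*(-1266/47))) = 48819 - (1692 + (4 + 1266/47)) = 48819 - (1692 + 1454/47) = 48819 - 1*80978/47 = 48819 - 80978/47 = 2213515/47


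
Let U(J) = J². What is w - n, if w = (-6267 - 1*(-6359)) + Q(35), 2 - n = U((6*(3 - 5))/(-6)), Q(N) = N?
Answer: 129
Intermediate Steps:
n = -2 (n = 2 - ((6*(3 - 5))/(-6))² = 2 - ((6*(-2))*(-⅙))² = 2 - (-12*(-⅙))² = 2 - 1*2² = 2 - 1*4 = 2 - 4 = -2)
w = 127 (w = (-6267 - 1*(-6359)) + 35 = (-6267 + 6359) + 35 = 92 + 35 = 127)
w - n = 127 - 1*(-2) = 127 + 2 = 129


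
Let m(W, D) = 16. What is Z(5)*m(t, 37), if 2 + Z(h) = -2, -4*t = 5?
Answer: -64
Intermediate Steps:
t = -5/4 (t = -¼*5 = -5/4 ≈ -1.2500)
Z(h) = -4 (Z(h) = -2 - 2 = -4)
Z(5)*m(t, 37) = -4*16 = -64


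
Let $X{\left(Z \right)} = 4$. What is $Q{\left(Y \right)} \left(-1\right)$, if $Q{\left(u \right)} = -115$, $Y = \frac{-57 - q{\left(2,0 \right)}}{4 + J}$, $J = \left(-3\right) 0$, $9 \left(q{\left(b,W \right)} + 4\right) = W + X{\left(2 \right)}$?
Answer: $115$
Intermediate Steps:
$q{\left(b,W \right)} = - \frac{32}{9} + \frac{W}{9}$ ($q{\left(b,W \right)} = -4 + \frac{W + 4}{9} = -4 + \frac{4 + W}{9} = -4 + \left(\frac{4}{9} + \frac{W}{9}\right) = - \frac{32}{9} + \frac{W}{9}$)
$J = 0$
$Y = - \frac{481}{36}$ ($Y = \frac{-57 - \left(- \frac{32}{9} + \frac{1}{9} \cdot 0\right)}{4 + 0} = \frac{-57 - \left(- \frac{32}{9} + 0\right)}{4} = \left(-57 - - \frac{32}{9}\right) \frac{1}{4} = \left(-57 + \frac{32}{9}\right) \frac{1}{4} = \left(- \frac{481}{9}\right) \frac{1}{4} = - \frac{481}{36} \approx -13.361$)
$Q{\left(Y \right)} \left(-1\right) = \left(-115\right) \left(-1\right) = 115$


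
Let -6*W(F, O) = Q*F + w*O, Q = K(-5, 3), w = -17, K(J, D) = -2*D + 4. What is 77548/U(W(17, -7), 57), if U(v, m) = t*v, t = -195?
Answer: 155096/5525 ≈ 28.072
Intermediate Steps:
K(J, D) = 4 - 2*D
Q = -2 (Q = 4 - 2*3 = 4 - 6 = -2)
W(F, O) = F/3 + 17*O/6 (W(F, O) = -(-2*F - 17*O)/6 = -(-17*O - 2*F)/6 = F/3 + 17*O/6)
U(v, m) = -195*v
77548/U(W(17, -7), 57) = 77548/((-195*((⅓)*17 + (17/6)*(-7)))) = 77548/((-195*(17/3 - 119/6))) = 77548/((-195*(-85/6))) = 77548/(5525/2) = 77548*(2/5525) = 155096/5525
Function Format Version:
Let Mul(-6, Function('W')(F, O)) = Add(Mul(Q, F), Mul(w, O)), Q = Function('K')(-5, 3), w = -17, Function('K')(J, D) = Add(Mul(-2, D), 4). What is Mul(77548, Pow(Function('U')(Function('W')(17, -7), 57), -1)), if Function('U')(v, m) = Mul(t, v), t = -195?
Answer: Rational(155096, 5525) ≈ 28.072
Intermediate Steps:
Function('K')(J, D) = Add(4, Mul(-2, D))
Q = -2 (Q = Add(4, Mul(-2, 3)) = Add(4, -6) = -2)
Function('W')(F, O) = Add(Mul(Rational(1, 3), F), Mul(Rational(17, 6), O)) (Function('W')(F, O) = Mul(Rational(-1, 6), Add(Mul(-2, F), Mul(-17, O))) = Mul(Rational(-1, 6), Add(Mul(-17, O), Mul(-2, F))) = Add(Mul(Rational(1, 3), F), Mul(Rational(17, 6), O)))
Function('U')(v, m) = Mul(-195, v)
Mul(77548, Pow(Function('U')(Function('W')(17, -7), 57), -1)) = Mul(77548, Pow(Mul(-195, Add(Mul(Rational(1, 3), 17), Mul(Rational(17, 6), -7))), -1)) = Mul(77548, Pow(Mul(-195, Add(Rational(17, 3), Rational(-119, 6))), -1)) = Mul(77548, Pow(Mul(-195, Rational(-85, 6)), -1)) = Mul(77548, Pow(Rational(5525, 2), -1)) = Mul(77548, Rational(2, 5525)) = Rational(155096, 5525)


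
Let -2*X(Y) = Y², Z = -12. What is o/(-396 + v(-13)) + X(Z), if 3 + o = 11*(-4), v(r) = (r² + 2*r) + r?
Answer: -19105/266 ≈ -71.823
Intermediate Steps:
v(r) = r² + 3*r
o = -47 (o = -3 + 11*(-4) = -3 - 44 = -47)
X(Y) = -Y²/2
o/(-396 + v(-13)) + X(Z) = -47/(-396 - 13*(3 - 13)) - ½*(-12)² = -47/(-396 - 13*(-10)) - ½*144 = -47/(-396 + 130) - 72 = -47/(-266) - 72 = -1/266*(-47) - 72 = 47/266 - 72 = -19105/266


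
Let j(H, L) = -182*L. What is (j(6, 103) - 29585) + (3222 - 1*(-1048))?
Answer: -44061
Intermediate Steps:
(j(6, 103) - 29585) + (3222 - 1*(-1048)) = (-182*103 - 29585) + (3222 - 1*(-1048)) = (-18746 - 29585) + (3222 + 1048) = -48331 + 4270 = -44061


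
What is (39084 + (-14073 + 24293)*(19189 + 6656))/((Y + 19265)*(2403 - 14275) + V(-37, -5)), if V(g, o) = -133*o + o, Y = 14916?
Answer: -66043746/101449043 ≈ -0.65100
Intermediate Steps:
V(g, o) = -132*o
(39084 + (-14073 + 24293)*(19189 + 6656))/((Y + 19265)*(2403 - 14275) + V(-37, -5)) = (39084 + (-14073 + 24293)*(19189 + 6656))/((14916 + 19265)*(2403 - 14275) - 132*(-5)) = (39084 + 10220*25845)/(34181*(-11872) + 660) = (39084 + 264135900)/(-405796832 + 660) = 264174984/(-405796172) = 264174984*(-1/405796172) = -66043746/101449043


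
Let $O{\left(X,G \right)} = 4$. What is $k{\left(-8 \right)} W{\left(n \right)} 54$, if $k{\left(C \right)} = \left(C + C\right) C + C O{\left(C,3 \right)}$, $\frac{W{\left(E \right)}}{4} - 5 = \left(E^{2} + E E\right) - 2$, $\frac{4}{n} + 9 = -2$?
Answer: $\frac{8190720}{121} \approx 67692.0$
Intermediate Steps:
$n = - \frac{4}{11}$ ($n = \frac{4}{-9 - 2} = \frac{4}{-11} = 4 \left(- \frac{1}{11}\right) = - \frac{4}{11} \approx -0.36364$)
$W{\left(E \right)} = 12 + 8 E^{2}$ ($W{\left(E \right)} = 20 + 4 \left(\left(E^{2} + E E\right) - 2\right) = 20 + 4 \left(\left(E^{2} + E^{2}\right) - 2\right) = 20 + 4 \left(2 E^{2} - 2\right) = 20 + 4 \left(-2 + 2 E^{2}\right) = 20 + \left(-8 + 8 E^{2}\right) = 12 + 8 E^{2}$)
$k{\left(C \right)} = 2 C^{2} + 4 C$ ($k{\left(C \right)} = \left(C + C\right) C + C 4 = 2 C C + 4 C = 2 C^{2} + 4 C$)
$k{\left(-8 \right)} W{\left(n \right)} 54 = 2 \left(-8\right) \left(2 - 8\right) \left(12 + 8 \left(- \frac{4}{11}\right)^{2}\right) 54 = 2 \left(-8\right) \left(-6\right) \left(12 + 8 \cdot \frac{16}{121}\right) 54 = 96 \left(12 + \frac{128}{121}\right) 54 = 96 \cdot \frac{1580}{121} \cdot 54 = \frac{151680}{121} \cdot 54 = \frac{8190720}{121}$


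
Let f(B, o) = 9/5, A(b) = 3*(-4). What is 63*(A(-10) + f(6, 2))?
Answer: -3213/5 ≈ -642.60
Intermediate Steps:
A(b) = -12
f(B, o) = 9/5 (f(B, o) = 9*(⅕) = 9/5)
63*(A(-10) + f(6, 2)) = 63*(-12 + 9/5) = 63*(-51/5) = -3213/5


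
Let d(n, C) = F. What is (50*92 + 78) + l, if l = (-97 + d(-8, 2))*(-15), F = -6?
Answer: 6223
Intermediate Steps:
d(n, C) = -6
l = 1545 (l = (-97 - 6)*(-15) = -103*(-15) = 1545)
(50*92 + 78) + l = (50*92 + 78) + 1545 = (4600 + 78) + 1545 = 4678 + 1545 = 6223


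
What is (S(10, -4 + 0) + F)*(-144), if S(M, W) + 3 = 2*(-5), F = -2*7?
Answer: 3888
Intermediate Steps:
F = -14
S(M, W) = -13 (S(M, W) = -3 + 2*(-5) = -3 - 10 = -13)
(S(10, -4 + 0) + F)*(-144) = (-13 - 14)*(-144) = -27*(-144) = 3888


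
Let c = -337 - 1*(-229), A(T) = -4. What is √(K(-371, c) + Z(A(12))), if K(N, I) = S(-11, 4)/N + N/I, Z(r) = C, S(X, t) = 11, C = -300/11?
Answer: I*√128789222331/73458 ≈ 4.8854*I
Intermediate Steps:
C = -300/11 (C = -300*1/11 = -300/11 ≈ -27.273)
c = -108 (c = -337 + 229 = -108)
Z(r) = -300/11
K(N, I) = 11/N + N/I
√(K(-371, c) + Z(A(12))) = √((11/(-371) - 371/(-108)) - 300/11) = √((11*(-1/371) - 371*(-1/108)) - 300/11) = √((-11/371 + 371/108) - 300/11) = √(136453/40068 - 300/11) = √(-10519417/440748) = I*√128789222331/73458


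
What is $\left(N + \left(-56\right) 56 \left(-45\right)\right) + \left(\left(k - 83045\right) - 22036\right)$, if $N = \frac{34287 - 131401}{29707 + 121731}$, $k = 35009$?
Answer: $\frac{5379634955}{75719} \approx 71047.0$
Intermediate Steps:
$N = - \frac{48557}{75719}$ ($N = - \frac{97114}{151438} = \left(-97114\right) \frac{1}{151438} = - \frac{48557}{75719} \approx -0.64128$)
$\left(N + \left(-56\right) 56 \left(-45\right)\right) + \left(\left(k - 83045\right) - 22036\right) = \left(- \frac{48557}{75719} + \left(-56\right) 56 \left(-45\right)\right) + \left(\left(35009 - 83045\right) - 22036\right) = \left(- \frac{48557}{75719} - -141120\right) - 70072 = \left(- \frac{48557}{75719} + 141120\right) - 70072 = \frac{10685416723}{75719} - 70072 = \frac{5379634955}{75719}$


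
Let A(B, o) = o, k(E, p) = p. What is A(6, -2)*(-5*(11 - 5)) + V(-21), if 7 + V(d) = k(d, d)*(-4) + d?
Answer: 116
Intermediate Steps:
V(d) = -7 - 3*d (V(d) = -7 + (d*(-4) + d) = -7 + (-4*d + d) = -7 - 3*d)
A(6, -2)*(-5*(11 - 5)) + V(-21) = -(-10)*(11 - 5) + (-7 - 3*(-21)) = -(-10)*6 + (-7 + 63) = -2*(-30) + 56 = 60 + 56 = 116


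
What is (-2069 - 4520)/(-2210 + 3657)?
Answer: -6589/1447 ≈ -4.5536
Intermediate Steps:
(-2069 - 4520)/(-2210 + 3657) = -6589/1447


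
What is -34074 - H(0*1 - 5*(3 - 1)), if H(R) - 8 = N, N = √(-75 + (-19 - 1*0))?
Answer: -34082 - I*√94 ≈ -34082.0 - 9.6954*I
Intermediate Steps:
N = I*√94 (N = √(-75 + (-19 + 0)) = √(-75 - 19) = √(-94) = I*√94 ≈ 9.6954*I)
H(R) = 8 + I*√94
-34074 - H(0*1 - 5*(3 - 1)) = -34074 - (8 + I*√94) = -34074 + (-8 - I*√94) = -34082 - I*√94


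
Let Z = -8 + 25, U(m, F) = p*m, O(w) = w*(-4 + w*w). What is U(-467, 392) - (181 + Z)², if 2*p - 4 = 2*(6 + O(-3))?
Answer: -35935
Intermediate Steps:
O(w) = w*(-4 + w²)
p = -7 (p = 2 + (2*(6 - 3*(-4 + (-3)²)))/2 = 2 + (2*(6 - 3*(-4 + 9)))/2 = 2 + (2*(6 - 3*5))/2 = 2 + (2*(6 - 15))/2 = 2 + (2*(-9))/2 = 2 + (½)*(-18) = 2 - 9 = -7)
U(m, F) = -7*m
Z = 17
U(-467, 392) - (181 + Z)² = -7*(-467) - (181 + 17)² = 3269 - 1*198² = 3269 - 1*39204 = 3269 - 39204 = -35935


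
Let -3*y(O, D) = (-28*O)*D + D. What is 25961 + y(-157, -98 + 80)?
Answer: 52343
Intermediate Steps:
y(O, D) = -D/3 + 28*D*O/3 (y(O, D) = -((-28*O)*D + D)/3 = -(-28*D*O + D)/3 = -(D - 28*D*O)/3 = -D/3 + 28*D*O/3)
25961 + y(-157, -98 + 80) = 25961 + (-98 + 80)*(-1 + 28*(-157))/3 = 25961 + (⅓)*(-18)*(-1 - 4396) = 25961 + (⅓)*(-18)*(-4397) = 25961 + 26382 = 52343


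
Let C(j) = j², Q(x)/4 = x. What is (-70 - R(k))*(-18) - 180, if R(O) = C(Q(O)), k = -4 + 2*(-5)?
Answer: 57528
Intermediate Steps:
Q(x) = 4*x
k = -14 (k = -4 - 10 = -14)
R(O) = 16*O² (R(O) = (4*O)² = 16*O²)
(-70 - R(k))*(-18) - 180 = (-70 - 16*(-14)²)*(-18) - 180 = (-70 - 16*196)*(-18) - 180 = (-70 - 1*3136)*(-18) - 180 = (-70 - 3136)*(-18) - 180 = -3206*(-18) - 180 = 57708 - 180 = 57528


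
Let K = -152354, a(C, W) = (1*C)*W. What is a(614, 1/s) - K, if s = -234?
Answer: 17825111/117 ≈ 1.5235e+5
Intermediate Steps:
a(C, W) = C*W
a(614, 1/s) - K = 614/(-234) - 1*(-152354) = 614*(-1/234) + 152354 = -307/117 + 152354 = 17825111/117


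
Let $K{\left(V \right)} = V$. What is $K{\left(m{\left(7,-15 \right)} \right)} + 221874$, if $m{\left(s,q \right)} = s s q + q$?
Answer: $221124$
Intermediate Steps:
$m{\left(s,q \right)} = q + q s^{2}$ ($m{\left(s,q \right)} = s^{2} q + q = q s^{2} + q = q + q s^{2}$)
$K{\left(m{\left(7,-15 \right)} \right)} + 221874 = - 15 \left(1 + 7^{2}\right) + 221874 = - 15 \left(1 + 49\right) + 221874 = \left(-15\right) 50 + 221874 = -750 + 221874 = 221124$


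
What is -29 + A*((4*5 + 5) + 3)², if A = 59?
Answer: 46227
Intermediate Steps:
-29 + A*((4*5 + 5) + 3)² = -29 + 59*((4*5 + 5) + 3)² = -29 + 59*((20 + 5) + 3)² = -29 + 59*(25 + 3)² = -29 + 59*28² = -29 + 59*784 = -29 + 46256 = 46227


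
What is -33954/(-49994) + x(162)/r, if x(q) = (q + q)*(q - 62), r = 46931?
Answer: 1606650387/1173134207 ≈ 1.3695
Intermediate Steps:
x(q) = 2*q*(-62 + q) (x(q) = (2*q)*(-62 + q) = 2*q*(-62 + q))
-33954/(-49994) + x(162)/r = -33954/(-49994) + (2*162*(-62 + 162))/46931 = -33954*(-1/49994) + (2*162*100)*(1/46931) = 16977/24997 + 32400*(1/46931) = 16977/24997 + 32400/46931 = 1606650387/1173134207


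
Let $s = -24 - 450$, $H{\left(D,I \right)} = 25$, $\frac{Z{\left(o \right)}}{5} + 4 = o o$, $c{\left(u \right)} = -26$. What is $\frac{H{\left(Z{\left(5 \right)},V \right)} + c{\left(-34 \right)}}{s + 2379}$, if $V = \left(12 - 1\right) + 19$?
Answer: $- \frac{1}{1905} \approx -0.00052493$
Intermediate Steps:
$V = 30$ ($V = 11 + 19 = 30$)
$Z{\left(o \right)} = -20 + 5 o^{2}$ ($Z{\left(o \right)} = -20 + 5 o o = -20 + 5 o^{2}$)
$s = -474$ ($s = -24 - 450 = -474$)
$\frac{H{\left(Z{\left(5 \right)},V \right)} + c{\left(-34 \right)}}{s + 2379} = \frac{25 - 26}{-474 + 2379} = - \frac{1}{1905}$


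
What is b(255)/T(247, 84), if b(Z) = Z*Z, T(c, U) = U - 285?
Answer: -21675/67 ≈ -323.51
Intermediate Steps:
T(c, U) = -285 + U
b(Z) = Z²
b(255)/T(247, 84) = 255²/(-285 + 84) = 65025/(-201) = 65025*(-1/201) = -21675/67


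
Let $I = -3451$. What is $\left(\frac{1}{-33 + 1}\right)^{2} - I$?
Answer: $\frac{3533825}{1024} \approx 3451.0$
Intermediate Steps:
$\left(\frac{1}{-33 + 1}\right)^{2} - I = \left(\frac{1}{-33 + 1}\right)^{2} - -3451 = \left(\frac{1}{-32}\right)^{2} + 3451 = \left(- \frac{1}{32}\right)^{2} + 3451 = \frac{1}{1024} + 3451 = \frac{3533825}{1024}$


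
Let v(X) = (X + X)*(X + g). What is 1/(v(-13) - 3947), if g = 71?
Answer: -1/5455 ≈ -0.00018332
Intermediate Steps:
v(X) = 2*X*(71 + X) (v(X) = (X + X)*(X + 71) = (2*X)*(71 + X) = 2*X*(71 + X))
1/(v(-13) - 3947) = 1/(2*(-13)*(71 - 13) - 3947) = 1/(2*(-13)*58 - 3947) = 1/(-1508 - 3947) = 1/(-5455) = -1/5455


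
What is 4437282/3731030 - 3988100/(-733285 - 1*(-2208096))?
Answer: -4167784219649/2751282042665 ≈ -1.5149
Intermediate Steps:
4437282/3731030 - 3988100/(-733285 - 1*(-2208096)) = 4437282*(1/3731030) - 3988100/(-733285 + 2208096) = 2218641/1865515 - 3988100/1474811 = -4167784219649/2751282042665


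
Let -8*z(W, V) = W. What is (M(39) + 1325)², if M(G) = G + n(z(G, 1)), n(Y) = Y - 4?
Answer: 117527281/64 ≈ 1.8364e+6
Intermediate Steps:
z(W, V) = -W/8
n(Y) = -4 + Y
M(G) = -4 + 7*G/8 (M(G) = G + (-4 - G/8) = -4 + 7*G/8)
(M(39) + 1325)² = ((-4 + (7/8)*39) + 1325)² = ((-4 + 273/8) + 1325)² = (241/8 + 1325)² = (10841/8)² = 117527281/64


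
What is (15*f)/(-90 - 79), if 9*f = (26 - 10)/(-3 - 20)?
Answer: 80/11661 ≈ 0.0068605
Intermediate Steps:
f = -16/207 (f = ((26 - 10)/(-3 - 20))/9 = (16/(-23))/9 = (16*(-1/23))/9 = (⅑)*(-16/23) = -16/207 ≈ -0.077295)
(15*f)/(-90 - 79) = (15*(-16/207))/(-90 - 79) = -80/69/(-169) = -80/69*(-1/169) = 80/11661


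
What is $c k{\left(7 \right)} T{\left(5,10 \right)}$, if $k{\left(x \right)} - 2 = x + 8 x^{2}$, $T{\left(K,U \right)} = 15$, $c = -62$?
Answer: $-372930$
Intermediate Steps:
$k{\left(x \right)} = 2 + x + 8 x^{2}$ ($k{\left(x \right)} = 2 + \left(x + 8 x^{2}\right) = 2 + x + 8 x^{2}$)
$c k{\left(7 \right)} T{\left(5,10 \right)} = - 62 \left(2 + 7 + 8 \cdot 7^{2}\right) 15 = - 62 \left(2 + 7 + 8 \cdot 49\right) 15 = - 62 \left(2 + 7 + 392\right) 15 = \left(-62\right) 401 \cdot 15 = \left(-24862\right) 15 = -372930$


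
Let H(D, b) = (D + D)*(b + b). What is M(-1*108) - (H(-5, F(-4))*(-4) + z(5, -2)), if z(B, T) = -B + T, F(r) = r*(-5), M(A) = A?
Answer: -1701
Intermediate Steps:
F(r) = -5*r
z(B, T) = T - B
H(D, b) = 4*D*b (H(D, b) = (2*D)*(2*b) = 4*D*b)
M(-1*108) - (H(-5, F(-4))*(-4) + z(5, -2)) = -1*108 - ((4*(-5)*(-5*(-4)))*(-4) + (-2 - 1*5)) = -108 - ((4*(-5)*20)*(-4) + (-2 - 5)) = -108 - (-400*(-4) - 7) = -108 - (1600 - 7) = -108 - 1*1593 = -108 - 1593 = -1701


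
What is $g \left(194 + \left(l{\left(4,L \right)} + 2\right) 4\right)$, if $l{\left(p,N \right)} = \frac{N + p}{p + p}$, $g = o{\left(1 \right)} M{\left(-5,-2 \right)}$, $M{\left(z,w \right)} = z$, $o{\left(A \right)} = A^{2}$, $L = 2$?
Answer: $-1025$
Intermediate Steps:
$g = -5$ ($g = 1^{2} \left(-5\right) = 1 \left(-5\right) = -5$)
$l{\left(p,N \right)} = \frac{N + p}{2 p}$
$g \left(194 + \left(l{\left(4,L \right)} + 2\right) 4\right) = - 5 \left(194 + \left(\frac{2 + 4}{2 \cdot 4} + 2\right) 4\right) = - 5 \left(194 + \left(\frac{1}{2} \cdot \frac{1}{4} \cdot 6 + 2\right) 4\right) = - 5 \left(194 + \left(\frac{3}{4} + 2\right) 4\right) = - 5 \left(194 + \frac{11}{4} \cdot 4\right) = - 5 \left(194 + 11\right) = \left(-5\right) 205 = -1025$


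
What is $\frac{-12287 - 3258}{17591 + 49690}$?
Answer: $- \frac{15545}{67281} \approx -0.23105$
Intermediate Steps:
$\frac{-12287 - 3258}{17591 + 49690} = - \frac{15545}{67281}$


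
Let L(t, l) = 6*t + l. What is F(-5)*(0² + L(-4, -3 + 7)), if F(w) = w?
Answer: 100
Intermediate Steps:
L(t, l) = l + 6*t
F(-5)*(0² + L(-4, -3 + 7)) = -5*(0² + ((-3 + 7) + 6*(-4))) = -5*(0 + (4 - 24)) = -5*(0 - 20) = -5*(-20) = 100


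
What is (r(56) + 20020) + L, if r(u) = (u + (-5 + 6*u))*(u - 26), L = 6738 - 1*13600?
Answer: 24768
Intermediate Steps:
L = -6862 (L = 6738 - 13600 = -6862)
r(u) = (-26 + u)*(-5 + 7*u) (r(u) = (-5 + 7*u)*(-26 + u) = (-26 + u)*(-5 + 7*u))
(r(56) + 20020) + L = ((130 - 187*56 + 7*56**2) + 20020) - 6862 = ((130 - 10472 + 7*3136) + 20020) - 6862 = ((130 - 10472 + 21952) + 20020) - 6862 = (11610 + 20020) - 6862 = 31630 - 6862 = 24768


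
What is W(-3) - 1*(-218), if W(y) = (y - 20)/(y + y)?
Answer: 1331/6 ≈ 221.83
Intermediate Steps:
W(y) = (-20 + y)/(2*y) (W(y) = (-20 + y)/((2*y)) = (-20 + y)*(1/(2*y)) = (-20 + y)/(2*y))
W(-3) - 1*(-218) = (1/2)*(-20 - 3)/(-3) - 1*(-218) = (1/2)*(-1/3)*(-23) + 218 = 23/6 + 218 = 1331/6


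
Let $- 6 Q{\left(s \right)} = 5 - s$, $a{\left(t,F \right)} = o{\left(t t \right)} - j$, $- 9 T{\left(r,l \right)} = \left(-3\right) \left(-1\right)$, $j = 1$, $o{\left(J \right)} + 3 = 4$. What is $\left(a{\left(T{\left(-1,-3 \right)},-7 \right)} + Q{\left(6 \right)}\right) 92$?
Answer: $\frac{46}{3} \approx 15.333$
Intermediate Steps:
$o{\left(J \right)} = 1$ ($o{\left(J \right)} = -3 + 4 = 1$)
$T{\left(r,l \right)} = - \frac{1}{3}$ ($T{\left(r,l \right)} = - \frac{\left(-3\right) \left(-1\right)}{9} = \left(- \frac{1}{9}\right) 3 = - \frac{1}{3}$)
$a{\left(t,F \right)} = 0$ ($a{\left(t,F \right)} = 1 - 1 = 0$)
$Q{\left(s \right)} = - \frac{5}{6} + \frac{s}{6}$ ($Q{\left(s \right)} = - \frac{5 - s}{6} = - \frac{5}{6} + \frac{s}{6}$)
$\left(a{\left(T{\left(-1,-3 \right)},-7 \right)} + Q{\left(6 \right)}\right) 92 = \left(0 + \left(- \frac{5}{6} + \frac{1}{6} \cdot 6\right)\right) 92 = \left(0 + \left(- \frac{5}{6} + 1\right)\right) 92 = \left(0 + \frac{1}{6}\right) 92 = \frac{1}{6} \cdot 92 = \frac{46}{3}$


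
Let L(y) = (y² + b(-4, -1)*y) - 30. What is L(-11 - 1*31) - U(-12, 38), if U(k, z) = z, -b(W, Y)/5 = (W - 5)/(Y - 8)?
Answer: 1906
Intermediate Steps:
b(W, Y) = -5*(-5 + W)/(-8 + Y) (b(W, Y) = -5*(W - 5)/(Y - 8) = -5*(-5 + W)/(-8 + Y))
L(y) = -30 + y² - 5*y (L(y) = (y² + (5*(5 - 1*(-4))/(-8 - 1))*y) - 30 = (y² + (5*(5 + 4)/(-9))*y) - 30 = (y² + (5*(-⅑)*9)*y) - 30 = (y² - 5*y) - 30 = -30 + y² - 5*y)
L(-11 - 1*31) - U(-12, 38) = (-30 + (-11 - 1*31)² - 5*(-11 - 1*31)) - 1*38 = (-30 + (-11 - 31)² - 5*(-11 - 31)) - 38 = (-30 + (-42)² - 5*(-42)) - 38 = (-30 + 1764 + 210) - 38 = 1944 - 38 = 1906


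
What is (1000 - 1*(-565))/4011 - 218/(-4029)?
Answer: 2393261/5386773 ≈ 0.44428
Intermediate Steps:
(1000 - 1*(-565))/4011 - 218/(-4029) = (1000 + 565)*(1/4011) - 218*(-1/4029) = 1565*(1/4011) + 218/4029 = 1565/4011 + 218/4029 = 2393261/5386773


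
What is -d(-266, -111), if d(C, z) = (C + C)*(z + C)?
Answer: -200564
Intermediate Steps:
d(C, z) = 2*C*(C + z) (d(C, z) = (2*C)*(C + z) = 2*C*(C + z))
-d(-266, -111) = -2*(-266)*(-266 - 111) = -2*(-266)*(-377) = -1*200564 = -200564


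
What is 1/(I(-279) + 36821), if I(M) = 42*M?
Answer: 1/25103 ≈ 3.9836e-5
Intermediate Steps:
1/(I(-279) + 36821) = 1/(42*(-279) + 36821) = 1/(-11718 + 36821) = 1/25103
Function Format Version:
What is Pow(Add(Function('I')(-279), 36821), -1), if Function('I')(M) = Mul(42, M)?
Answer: Rational(1, 25103) ≈ 3.9836e-5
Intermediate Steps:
Pow(Add(Function('I')(-279), 36821), -1) = Pow(Add(Mul(42, -279), 36821), -1) = Pow(Add(-11718, 36821), -1) = Pow(25103, -1) = Rational(1, 25103)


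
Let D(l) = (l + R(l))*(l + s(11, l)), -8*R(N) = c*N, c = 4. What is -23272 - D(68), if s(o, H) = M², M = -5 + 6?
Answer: -25618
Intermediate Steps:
M = 1
R(N) = -N/2
s(o, H) = 1 (s(o, H) = 1² = 1)
D(l) = l*(1 + l)/2 (D(l) = (l - l/2)*(l + 1) = (l/2)*(1 + l) = l*(1 + l)/2)
-23272 - D(68) = -23272 - 68*(1 + 68)/2 = -23272 - 68*69/2 = -23272 - 1*2346 = -23272 - 2346 = -25618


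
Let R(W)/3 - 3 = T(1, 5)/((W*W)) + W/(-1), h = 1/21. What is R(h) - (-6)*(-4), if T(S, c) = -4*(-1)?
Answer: 36938/7 ≈ 5276.9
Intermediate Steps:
T(S, c) = 4
h = 1/21 (h = 1*(1/21) = 1/21 ≈ 0.047619)
R(W) = 9 - 3*W + 12/W² (R(W) = 9 + 3*(4/((W*W)) + W/(-1)) = 9 + 3*(4/(W²) + W*(-1)) = 9 + 3*(4/W² - W) = 9 + 3*(-W + 4/W²) = 9 + (-3*W + 12/W²) = 9 - 3*W + 12/W²)
R(h) - (-6)*(-4) = (9 - 3*1/21 + 12/21⁻²) - (-6)*(-4) = (9 - ⅐ + 12*441) - 1*24 = (9 - ⅐ + 5292) - 24 = 37106/7 - 24 = 36938/7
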